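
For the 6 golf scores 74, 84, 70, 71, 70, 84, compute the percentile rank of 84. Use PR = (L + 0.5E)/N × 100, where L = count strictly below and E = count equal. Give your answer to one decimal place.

83.3

N = 6.
Strictly below 84: 4. Equal to 84: 2.
PR = (4 + 0.5·2)/6 × 100 = 83.3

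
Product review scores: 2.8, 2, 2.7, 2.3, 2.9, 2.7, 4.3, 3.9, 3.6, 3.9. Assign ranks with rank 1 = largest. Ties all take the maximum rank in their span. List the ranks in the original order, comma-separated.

Sorted (descending): 4.3, 3.9, 3.9, 3.6, 2.9, 2.8, 2.7, 2.7, 2.3, 2
The 2 values of 3.9 occupy positions 2–3 → each gets rank 3.
The 2 values of 2.7 occupy positions 7–8 → each gets rank 8.

6, 10, 8, 9, 5, 8, 1, 3, 4, 3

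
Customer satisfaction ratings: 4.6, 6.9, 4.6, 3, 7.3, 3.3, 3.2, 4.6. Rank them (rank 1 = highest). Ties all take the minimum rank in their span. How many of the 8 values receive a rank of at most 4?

5

Sorted (descending): 7.3, 6.9, 4.6, 4.6, 4.6, 3.3, 3.2, 3
The 3 values of 4.6 occupy positions 3–5 → each gets rank 3.
Ranks ≤ 4: {1, 2, 3, 3, 3} → 5 values.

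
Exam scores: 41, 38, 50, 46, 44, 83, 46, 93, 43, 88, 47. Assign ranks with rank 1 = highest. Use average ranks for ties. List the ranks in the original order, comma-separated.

10, 11, 4, 6.5, 8, 3, 6.5, 1, 9, 2, 5

Sorted (descending): 93, 88, 83, 50, 47, 46, 46, 44, 43, 41, 38
The 2 values of 46 occupy positions 6–7 → average rank (6+7)/2 = 6.5.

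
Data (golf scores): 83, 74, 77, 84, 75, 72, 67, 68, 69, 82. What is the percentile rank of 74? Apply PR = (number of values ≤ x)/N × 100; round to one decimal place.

50.0

N = 10.
Strictly below 74: 4. Equal to 74: 1.
PR = 5/10 × 100 = 50.0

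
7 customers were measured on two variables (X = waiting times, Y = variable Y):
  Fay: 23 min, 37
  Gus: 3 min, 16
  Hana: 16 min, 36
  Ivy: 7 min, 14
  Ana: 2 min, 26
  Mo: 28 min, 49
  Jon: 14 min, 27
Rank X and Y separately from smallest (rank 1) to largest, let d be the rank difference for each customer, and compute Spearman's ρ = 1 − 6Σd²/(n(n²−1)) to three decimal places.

0.857

Ranks of variable 1: 6, 2, 5, 3, 1, 7, 4
Ranks of variable 2: 6, 2, 5, 1, 3, 7, 4
d = r₁ − r₂: 0, 0, 0, 2, -2, 0, 0
d²: 0, 0, 0, 4, 4, 0, 0; Σd² = 8
ρ = 1 − 6·8/(7·48) = 1 − 48/336 = 0.857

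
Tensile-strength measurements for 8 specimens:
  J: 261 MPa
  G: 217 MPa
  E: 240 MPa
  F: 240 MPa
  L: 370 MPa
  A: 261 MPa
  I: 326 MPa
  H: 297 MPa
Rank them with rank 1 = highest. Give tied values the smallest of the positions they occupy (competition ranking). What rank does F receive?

6

Sorted (descending): 370, 326, 297, 261, 261, 240, 240, 217
The 2 values of 261 occupy positions 4–5 → each gets rank 4.
The 2 values of 240 occupy positions 6–7 → each gets rank 6.
F has value 240 MPa → rank 6.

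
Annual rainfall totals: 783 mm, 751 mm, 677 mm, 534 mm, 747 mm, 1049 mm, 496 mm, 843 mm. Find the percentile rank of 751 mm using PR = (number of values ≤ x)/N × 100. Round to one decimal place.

N = 8.
Strictly below 751: 4. Equal to 751: 1.
PR = 5/8 × 100 = 62.5

62.5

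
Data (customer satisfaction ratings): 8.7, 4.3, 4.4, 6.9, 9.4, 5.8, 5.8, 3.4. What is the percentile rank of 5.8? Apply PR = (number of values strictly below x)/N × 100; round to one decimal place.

37.5

N = 8.
Strictly below 5.8: 3. Equal to 5.8: 2.
PR = 3/8 × 100 = 37.5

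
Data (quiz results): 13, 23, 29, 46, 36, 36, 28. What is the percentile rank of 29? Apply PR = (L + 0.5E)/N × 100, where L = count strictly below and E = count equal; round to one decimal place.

N = 7.
Strictly below 29: 3. Equal to 29: 1.
PR = (3 + 0.5·1)/7 × 100 = 50.0

50.0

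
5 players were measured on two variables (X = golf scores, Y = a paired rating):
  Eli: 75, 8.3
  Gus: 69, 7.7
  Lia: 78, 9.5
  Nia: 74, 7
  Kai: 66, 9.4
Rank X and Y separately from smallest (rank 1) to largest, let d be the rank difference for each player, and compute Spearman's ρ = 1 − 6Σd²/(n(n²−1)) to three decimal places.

0.300

Ranks of variable 1: 4, 2, 5, 3, 1
Ranks of variable 2: 3, 2, 5, 1, 4
d = r₁ − r₂: 1, 0, 0, 2, -3
d²: 1, 0, 0, 4, 9; Σd² = 14
ρ = 1 − 6·14/(5·24) = 1 − 84/120 = 0.300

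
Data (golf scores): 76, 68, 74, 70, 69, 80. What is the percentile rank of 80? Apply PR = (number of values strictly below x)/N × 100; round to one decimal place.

N = 6.
Strictly below 80: 5. Equal to 80: 1.
PR = 5/6 × 100 = 83.3

83.3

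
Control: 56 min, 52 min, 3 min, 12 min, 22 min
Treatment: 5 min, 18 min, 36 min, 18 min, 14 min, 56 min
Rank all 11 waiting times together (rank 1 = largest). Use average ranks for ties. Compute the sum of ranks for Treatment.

Sorted (descending): 56, 56, 52, 36, 22, 18, 18, 14, 12, 5, 3
The 2 values of 56 occupy positions 1–2 → average rank (1+2)/2 = 1.5.
The 2 values of 18 occupy positions 6–7 → average rank (6+7)/2 = 6.5.
Treatment values → pooled ranks: 5→10, 18→6.5, 36→4, 18→6.5, 14→8, 56→1.5
Rank sum = 10 + 6.5 + 4 + 6.5 + 8 + 1.5 = 36.5

36.5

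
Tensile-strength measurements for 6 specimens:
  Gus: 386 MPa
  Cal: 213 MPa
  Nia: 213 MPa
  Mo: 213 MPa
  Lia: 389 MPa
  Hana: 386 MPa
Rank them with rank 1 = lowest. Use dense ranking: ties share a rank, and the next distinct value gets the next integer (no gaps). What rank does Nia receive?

1

Sorted (ascending): 213, 213, 213, 386, 386, 389
The 3 values of 213 share dense rank 1.
The 2 values of 386 share dense rank 2.
Remaining distinct values take the next consecutive integers.
Nia has value 213 MPa → rank 1.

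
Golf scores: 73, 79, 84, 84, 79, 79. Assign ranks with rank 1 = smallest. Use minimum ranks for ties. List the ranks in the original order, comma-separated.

1, 2, 5, 5, 2, 2

Sorted (ascending): 73, 79, 79, 79, 84, 84
The 3 values of 79 occupy positions 2–4 → each gets rank 2.
The 2 values of 84 occupy positions 5–6 → each gets rank 5.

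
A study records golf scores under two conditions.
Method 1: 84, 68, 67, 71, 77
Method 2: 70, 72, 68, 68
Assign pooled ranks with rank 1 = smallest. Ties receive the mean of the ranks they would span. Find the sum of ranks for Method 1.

27

Sorted (ascending): 67, 68, 68, 68, 70, 71, 72, 77, 84
The 3 values of 68 occupy positions 2–4 → average rank 3.
Method 1 values → pooled ranks: 84→9, 68→3, 67→1, 71→6, 77→8
Rank sum = 9 + 3 + 1 + 6 + 8 = 27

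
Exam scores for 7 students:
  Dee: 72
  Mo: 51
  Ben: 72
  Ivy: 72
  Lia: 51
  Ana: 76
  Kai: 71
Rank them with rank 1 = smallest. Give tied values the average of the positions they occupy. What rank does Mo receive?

Sorted (ascending): 51, 51, 71, 72, 72, 72, 76
The 2 values of 51 occupy positions 1–2 → average rank (1+2)/2 = 1.5.
The 3 values of 72 occupy positions 4–6 → average rank 5.
Mo has value 51 → rank 1.5.

1.5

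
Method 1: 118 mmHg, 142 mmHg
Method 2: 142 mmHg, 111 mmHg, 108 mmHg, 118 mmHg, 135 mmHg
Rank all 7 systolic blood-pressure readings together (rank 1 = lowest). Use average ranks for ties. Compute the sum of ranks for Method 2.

Sorted (ascending): 108, 111, 118, 118, 135, 142, 142
The 2 values of 118 occupy positions 3–4 → average rank (3+4)/2 = 3.5.
The 2 values of 142 occupy positions 6–7 → average rank (6+7)/2 = 6.5.
Method 2 values → pooled ranks: 142→6.5, 111→2, 108→1, 118→3.5, 135→5
Rank sum = 6.5 + 2 + 1 + 3.5 + 5 = 18

18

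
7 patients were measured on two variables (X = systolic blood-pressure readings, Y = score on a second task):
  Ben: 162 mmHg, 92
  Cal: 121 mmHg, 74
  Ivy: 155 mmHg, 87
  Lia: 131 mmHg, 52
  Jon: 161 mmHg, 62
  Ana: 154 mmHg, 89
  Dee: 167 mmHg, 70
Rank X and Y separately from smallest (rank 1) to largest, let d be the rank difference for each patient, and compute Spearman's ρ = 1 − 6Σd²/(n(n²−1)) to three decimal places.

0.179

Ranks of variable 1: 6, 1, 4, 2, 5, 3, 7
Ranks of variable 2: 7, 4, 5, 1, 2, 6, 3
d = r₁ − r₂: -1, -3, -1, 1, 3, -3, 4
d²: 1, 9, 1, 1, 9, 9, 16; Σd² = 46
ρ = 1 − 6·46/(7·48) = 1 − 276/336 = 0.179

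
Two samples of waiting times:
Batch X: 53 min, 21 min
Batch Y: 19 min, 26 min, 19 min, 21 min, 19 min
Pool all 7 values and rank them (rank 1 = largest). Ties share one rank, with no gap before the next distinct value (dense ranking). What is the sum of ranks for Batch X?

4

Sorted (descending): 53, 26, 21, 21, 19, 19, 19
The 2 values of 21 share dense rank 3.
The 3 values of 19 share dense rank 4.
Remaining distinct values take the next consecutive integers.
Batch X values → pooled ranks: 53→1, 21→3
Rank sum = 1 + 3 = 4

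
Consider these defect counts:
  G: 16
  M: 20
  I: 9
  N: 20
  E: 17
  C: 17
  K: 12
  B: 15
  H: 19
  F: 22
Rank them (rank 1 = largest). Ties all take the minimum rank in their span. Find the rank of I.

10

Sorted (descending): 22, 20, 20, 19, 17, 17, 16, 15, 12, 9
The 2 values of 20 occupy positions 2–3 → each gets rank 2.
The 2 values of 17 occupy positions 5–6 → each gets rank 5.
I has value 9 → rank 10.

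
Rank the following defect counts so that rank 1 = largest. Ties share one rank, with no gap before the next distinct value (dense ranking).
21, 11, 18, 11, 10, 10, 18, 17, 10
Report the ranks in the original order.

1, 4, 2, 4, 5, 5, 2, 3, 5

Sorted (descending): 21, 18, 18, 17, 11, 11, 10, 10, 10
The 2 values of 18 share dense rank 2.
The 2 values of 11 share dense rank 4.
The 3 values of 10 share dense rank 5.
Remaining distinct values take the next consecutive integers.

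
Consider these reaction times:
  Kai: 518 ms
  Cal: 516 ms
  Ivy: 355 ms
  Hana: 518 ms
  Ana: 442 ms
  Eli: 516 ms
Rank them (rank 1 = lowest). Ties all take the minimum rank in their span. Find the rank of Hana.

Sorted (ascending): 355, 442, 516, 516, 518, 518
The 2 values of 516 occupy positions 3–4 → each gets rank 3.
The 2 values of 518 occupy positions 5–6 → each gets rank 5.
Hana has value 518 ms → rank 5.

5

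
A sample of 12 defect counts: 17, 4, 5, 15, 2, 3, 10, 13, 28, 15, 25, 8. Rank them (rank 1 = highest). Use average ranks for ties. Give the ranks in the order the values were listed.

Sorted (descending): 28, 25, 17, 15, 15, 13, 10, 8, 5, 4, 3, 2
The 2 values of 15 occupy positions 4–5 → average rank (4+5)/2 = 4.5.

3, 10, 9, 4.5, 12, 11, 7, 6, 1, 4.5, 2, 8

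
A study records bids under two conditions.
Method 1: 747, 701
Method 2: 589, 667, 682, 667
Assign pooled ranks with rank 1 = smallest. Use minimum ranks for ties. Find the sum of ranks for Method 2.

9

Sorted (ascending): 589, 667, 667, 682, 701, 747
The 2 values of 667 occupy positions 2–3 → each gets rank 2.
Method 2 values → pooled ranks: 589→1, 667→2, 682→4, 667→2
Rank sum = 1 + 2 + 4 + 2 = 9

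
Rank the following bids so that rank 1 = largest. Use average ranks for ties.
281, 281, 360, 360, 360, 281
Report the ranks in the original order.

Sorted (descending): 360, 360, 360, 281, 281, 281
The 3 values of 360 occupy positions 1–3 → average rank 2.
The 3 values of 281 occupy positions 4–6 → average rank 5.

5, 5, 2, 2, 2, 5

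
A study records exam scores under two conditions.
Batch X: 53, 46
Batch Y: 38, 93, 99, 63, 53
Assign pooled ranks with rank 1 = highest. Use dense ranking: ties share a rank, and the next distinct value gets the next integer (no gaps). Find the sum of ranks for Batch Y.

16

Sorted (descending): 99, 93, 63, 53, 53, 46, 38
The 2 values of 53 share dense rank 4.
Remaining distinct values take the next consecutive integers.
Batch Y values → pooled ranks: 38→6, 93→2, 99→1, 63→3, 53→4
Rank sum = 6 + 2 + 1 + 3 + 4 = 16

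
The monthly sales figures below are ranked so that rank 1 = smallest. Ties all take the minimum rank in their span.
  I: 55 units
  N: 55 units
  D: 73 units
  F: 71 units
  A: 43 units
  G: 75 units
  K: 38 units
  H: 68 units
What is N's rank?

3

Sorted (ascending): 38, 43, 55, 55, 68, 71, 73, 75
The 2 values of 55 occupy positions 3–4 → each gets rank 3.
N has value 55 units → rank 3.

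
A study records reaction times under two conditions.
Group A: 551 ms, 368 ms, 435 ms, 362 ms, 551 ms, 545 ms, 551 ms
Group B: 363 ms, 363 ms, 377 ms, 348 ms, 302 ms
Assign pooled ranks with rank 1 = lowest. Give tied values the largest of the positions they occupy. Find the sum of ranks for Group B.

Sorted (ascending): 302, 348, 362, 363, 363, 368, 377, 435, 545, 551, 551, 551
The 2 values of 363 occupy positions 4–5 → each gets rank 5.
The 3 values of 551 occupy positions 10–12 → each gets rank 12.
Group B values → pooled ranks: 363→5, 363→5, 377→7, 348→2, 302→1
Rank sum = 5 + 5 + 7 + 2 + 1 = 20

20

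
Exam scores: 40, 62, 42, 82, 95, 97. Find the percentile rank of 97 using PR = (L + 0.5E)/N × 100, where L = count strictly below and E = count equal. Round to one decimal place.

N = 6.
Strictly below 97: 5. Equal to 97: 1.
PR = (5 + 0.5·1)/6 × 100 = 91.7

91.7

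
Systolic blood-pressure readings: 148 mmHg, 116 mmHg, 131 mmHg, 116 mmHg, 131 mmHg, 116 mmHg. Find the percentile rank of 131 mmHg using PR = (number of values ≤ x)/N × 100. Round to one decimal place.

N = 6.
Strictly below 131: 3. Equal to 131: 2.
PR = 5/6 × 100 = 83.3

83.3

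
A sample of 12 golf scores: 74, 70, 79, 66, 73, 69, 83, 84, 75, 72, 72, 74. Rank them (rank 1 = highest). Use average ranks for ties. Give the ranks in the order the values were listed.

Sorted (descending): 84, 83, 79, 75, 74, 74, 73, 72, 72, 70, 69, 66
The 2 values of 74 occupy positions 5–6 → average rank (5+6)/2 = 5.5.
The 2 values of 72 occupy positions 8–9 → average rank (8+9)/2 = 8.5.

5.5, 10, 3, 12, 7, 11, 2, 1, 4, 8.5, 8.5, 5.5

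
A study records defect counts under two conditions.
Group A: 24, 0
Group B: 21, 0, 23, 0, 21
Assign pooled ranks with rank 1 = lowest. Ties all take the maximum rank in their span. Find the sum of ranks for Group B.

Sorted (ascending): 0, 0, 0, 21, 21, 23, 24
The 3 values of 0 occupy positions 1–3 → each gets rank 3.
The 2 values of 21 occupy positions 4–5 → each gets rank 5.
Group B values → pooled ranks: 21→5, 0→3, 23→6, 0→3, 21→5
Rank sum = 5 + 3 + 6 + 3 + 5 = 22

22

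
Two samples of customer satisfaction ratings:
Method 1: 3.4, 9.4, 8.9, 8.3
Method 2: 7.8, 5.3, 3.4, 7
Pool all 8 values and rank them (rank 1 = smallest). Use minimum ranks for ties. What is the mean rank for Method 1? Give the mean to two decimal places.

Sorted (ascending): 3.4, 3.4, 5.3, 7, 7.8, 8.3, 8.9, 9.4
The 2 values of 3.4 occupy positions 1–2 → each gets rank 1.
Method 1 values → pooled ranks: 3.4→1, 9.4→8, 8.9→7, 8.3→6
Mean rank = (1 + 8 + 7 + 6) / 4 = 5.50

5.50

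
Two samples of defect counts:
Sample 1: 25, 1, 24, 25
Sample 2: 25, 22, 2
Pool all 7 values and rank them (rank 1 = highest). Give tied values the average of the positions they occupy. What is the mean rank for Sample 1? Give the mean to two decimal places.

3.75

Sorted (descending): 25, 25, 25, 24, 22, 2, 1
The 3 values of 25 occupy positions 1–3 → average rank 2.
Sample 1 values → pooled ranks: 25→2, 1→7, 24→4, 25→2
Mean rank = (2 + 7 + 4 + 2) / 4 = 3.75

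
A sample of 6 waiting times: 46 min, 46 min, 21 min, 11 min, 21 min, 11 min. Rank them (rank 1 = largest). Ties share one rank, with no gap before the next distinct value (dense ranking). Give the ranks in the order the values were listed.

1, 1, 2, 3, 2, 3

Sorted (descending): 46, 46, 21, 21, 11, 11
The 2 values of 46 share dense rank 1.
The 2 values of 21 share dense rank 2.
The 2 values of 11 share dense rank 3.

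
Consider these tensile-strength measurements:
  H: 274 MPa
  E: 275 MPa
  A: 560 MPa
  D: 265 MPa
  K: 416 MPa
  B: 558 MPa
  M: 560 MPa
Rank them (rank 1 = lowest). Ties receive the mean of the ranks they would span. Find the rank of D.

1

Sorted (ascending): 265, 274, 275, 416, 558, 560, 560
The 2 values of 560 occupy positions 6–7 → average rank (6+7)/2 = 6.5.
D has value 265 MPa → rank 1.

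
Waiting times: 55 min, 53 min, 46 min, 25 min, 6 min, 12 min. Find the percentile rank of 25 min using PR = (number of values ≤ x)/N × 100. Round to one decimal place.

N = 6.
Strictly below 25: 2. Equal to 25: 1.
PR = 3/6 × 100 = 50.0

50.0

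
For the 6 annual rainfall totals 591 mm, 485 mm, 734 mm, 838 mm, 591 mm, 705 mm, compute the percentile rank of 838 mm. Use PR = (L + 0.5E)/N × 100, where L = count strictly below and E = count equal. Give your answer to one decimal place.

N = 6.
Strictly below 838: 5. Equal to 838: 1.
PR = (5 + 0.5·1)/6 × 100 = 91.7

91.7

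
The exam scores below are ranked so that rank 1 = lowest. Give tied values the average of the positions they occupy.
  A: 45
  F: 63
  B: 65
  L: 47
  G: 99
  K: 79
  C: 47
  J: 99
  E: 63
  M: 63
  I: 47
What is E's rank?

6

Sorted (ascending): 45, 47, 47, 47, 63, 63, 63, 65, 79, 99, 99
The 3 values of 47 occupy positions 2–4 → average rank 3.
The 3 values of 63 occupy positions 5–7 → average rank 6.
The 2 values of 99 occupy positions 10–11 → average rank (10+11)/2 = 10.5.
E has value 63 → rank 6.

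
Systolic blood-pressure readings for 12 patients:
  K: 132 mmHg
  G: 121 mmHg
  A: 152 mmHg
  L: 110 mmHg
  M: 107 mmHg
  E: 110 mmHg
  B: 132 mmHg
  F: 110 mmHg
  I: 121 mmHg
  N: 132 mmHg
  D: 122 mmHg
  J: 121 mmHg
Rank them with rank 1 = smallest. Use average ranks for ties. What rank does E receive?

Sorted (ascending): 107, 110, 110, 110, 121, 121, 121, 122, 132, 132, 132, 152
The 3 values of 110 occupy positions 2–4 → average rank 3.
The 3 values of 121 occupy positions 5–7 → average rank 6.
The 3 values of 132 occupy positions 9–11 → average rank 10.
E has value 110 mmHg → rank 3.

3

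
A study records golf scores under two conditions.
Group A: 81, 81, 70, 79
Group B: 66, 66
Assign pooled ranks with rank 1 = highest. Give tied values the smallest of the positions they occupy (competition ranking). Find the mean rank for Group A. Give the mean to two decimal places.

2.25

Sorted (descending): 81, 81, 79, 70, 66, 66
The 2 values of 81 occupy positions 1–2 → each gets rank 1.
The 2 values of 66 occupy positions 5–6 → each gets rank 5.
Group A values → pooled ranks: 81→1, 81→1, 70→4, 79→3
Mean rank = (1 + 1 + 4 + 3) / 4 = 2.25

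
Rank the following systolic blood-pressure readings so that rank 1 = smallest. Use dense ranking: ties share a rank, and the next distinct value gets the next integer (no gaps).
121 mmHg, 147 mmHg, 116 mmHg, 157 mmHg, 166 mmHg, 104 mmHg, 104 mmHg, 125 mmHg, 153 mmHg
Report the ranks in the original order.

Sorted (ascending): 104, 104, 116, 121, 125, 147, 153, 157, 166
The 2 values of 104 share dense rank 1.
Remaining distinct values take the next consecutive integers.

3, 5, 2, 7, 8, 1, 1, 4, 6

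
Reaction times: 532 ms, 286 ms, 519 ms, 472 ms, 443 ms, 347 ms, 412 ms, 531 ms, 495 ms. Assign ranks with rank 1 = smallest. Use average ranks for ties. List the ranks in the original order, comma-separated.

9, 1, 7, 5, 4, 2, 3, 8, 6

Sorted (ascending): 286, 347, 412, 443, 472, 495, 519, 531, 532
No ties — each value takes its position as its rank.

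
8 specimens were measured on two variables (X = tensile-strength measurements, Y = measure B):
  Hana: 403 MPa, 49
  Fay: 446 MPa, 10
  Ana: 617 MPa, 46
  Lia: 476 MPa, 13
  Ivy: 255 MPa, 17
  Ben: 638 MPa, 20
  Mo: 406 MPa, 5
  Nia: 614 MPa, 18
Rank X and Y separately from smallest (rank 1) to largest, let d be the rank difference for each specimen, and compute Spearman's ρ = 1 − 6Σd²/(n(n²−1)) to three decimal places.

Ranks of variable 1: 2, 4, 7, 5, 1, 8, 3, 6
Ranks of variable 2: 8, 2, 7, 3, 4, 6, 1, 5
d = r₁ − r₂: -6, 2, 0, 2, -3, 2, 2, 1
d²: 36, 4, 0, 4, 9, 4, 4, 1; Σd² = 62
ρ = 1 − 6·62/(8·63) = 1 − 372/504 = 0.262

0.262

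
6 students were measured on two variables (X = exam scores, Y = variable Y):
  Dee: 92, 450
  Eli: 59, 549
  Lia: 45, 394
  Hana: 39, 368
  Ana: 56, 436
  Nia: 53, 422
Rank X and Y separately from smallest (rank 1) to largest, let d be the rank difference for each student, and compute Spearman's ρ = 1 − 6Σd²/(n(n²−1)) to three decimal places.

Ranks of variable 1: 6, 5, 2, 1, 4, 3
Ranks of variable 2: 5, 6, 2, 1, 4, 3
d = r₁ − r₂: 1, -1, 0, 0, 0, 0
d²: 1, 1, 0, 0, 0, 0; Σd² = 2
ρ = 1 − 6·2/(6·35) = 1 − 12/210 = 0.943

0.943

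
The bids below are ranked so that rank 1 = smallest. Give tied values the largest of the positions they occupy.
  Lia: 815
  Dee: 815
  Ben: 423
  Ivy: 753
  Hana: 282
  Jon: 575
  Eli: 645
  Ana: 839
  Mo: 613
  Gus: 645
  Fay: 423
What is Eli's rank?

7

Sorted (ascending): 282, 423, 423, 575, 613, 645, 645, 753, 815, 815, 839
The 2 values of 423 occupy positions 2–3 → each gets rank 3.
The 2 values of 645 occupy positions 6–7 → each gets rank 7.
The 2 values of 815 occupy positions 9–10 → each gets rank 10.
Eli has value 645 → rank 7.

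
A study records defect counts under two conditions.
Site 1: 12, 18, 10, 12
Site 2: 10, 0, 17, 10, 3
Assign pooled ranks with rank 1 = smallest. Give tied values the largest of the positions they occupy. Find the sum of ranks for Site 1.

28

Sorted (ascending): 0, 3, 10, 10, 10, 12, 12, 17, 18
The 3 values of 10 occupy positions 3–5 → each gets rank 5.
The 2 values of 12 occupy positions 6–7 → each gets rank 7.
Site 1 values → pooled ranks: 12→7, 18→9, 10→5, 12→7
Rank sum = 7 + 9 + 5 + 7 = 28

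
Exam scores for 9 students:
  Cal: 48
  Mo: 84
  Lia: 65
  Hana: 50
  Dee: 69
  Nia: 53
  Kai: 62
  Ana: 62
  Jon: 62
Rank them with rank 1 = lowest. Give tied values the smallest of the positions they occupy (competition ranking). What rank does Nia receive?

Sorted (ascending): 48, 50, 53, 62, 62, 62, 65, 69, 84
The 3 values of 62 occupy positions 4–6 → each gets rank 4.
Nia has value 53 → rank 3.

3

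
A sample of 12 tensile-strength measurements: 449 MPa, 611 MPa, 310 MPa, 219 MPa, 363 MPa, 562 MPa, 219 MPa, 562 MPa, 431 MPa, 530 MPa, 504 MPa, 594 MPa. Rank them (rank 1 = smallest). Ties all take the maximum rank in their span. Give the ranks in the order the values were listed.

6, 12, 3, 2, 4, 10, 2, 10, 5, 8, 7, 11

Sorted (ascending): 219, 219, 310, 363, 431, 449, 504, 530, 562, 562, 594, 611
The 2 values of 219 occupy positions 1–2 → each gets rank 2.
The 2 values of 562 occupy positions 9–10 → each gets rank 10.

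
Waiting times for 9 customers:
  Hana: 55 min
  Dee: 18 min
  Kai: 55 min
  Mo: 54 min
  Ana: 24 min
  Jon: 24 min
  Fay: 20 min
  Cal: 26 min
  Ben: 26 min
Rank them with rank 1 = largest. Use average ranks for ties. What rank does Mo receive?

3

Sorted (descending): 55, 55, 54, 26, 26, 24, 24, 20, 18
The 2 values of 55 occupy positions 1–2 → average rank (1+2)/2 = 1.5.
The 2 values of 26 occupy positions 4–5 → average rank (4+5)/2 = 4.5.
The 2 values of 24 occupy positions 6–7 → average rank (6+7)/2 = 6.5.
Mo has value 54 min → rank 3.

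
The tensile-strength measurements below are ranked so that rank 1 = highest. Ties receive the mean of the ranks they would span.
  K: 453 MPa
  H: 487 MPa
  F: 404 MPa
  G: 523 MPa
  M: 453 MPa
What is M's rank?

3.5

Sorted (descending): 523, 487, 453, 453, 404
The 2 values of 453 occupy positions 3–4 → average rank (3+4)/2 = 3.5.
M has value 453 MPa → rank 3.5.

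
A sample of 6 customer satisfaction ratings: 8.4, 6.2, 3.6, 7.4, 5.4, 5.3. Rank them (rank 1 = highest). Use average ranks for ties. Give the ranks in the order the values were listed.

Sorted (descending): 8.4, 7.4, 6.2, 5.4, 5.3, 3.6
No ties — each value takes its position as its rank.

1, 3, 6, 2, 4, 5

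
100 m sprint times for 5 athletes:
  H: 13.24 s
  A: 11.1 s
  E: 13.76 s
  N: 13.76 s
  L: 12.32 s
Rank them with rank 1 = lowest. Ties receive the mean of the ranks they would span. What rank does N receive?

4.5

Sorted (ascending): 11.1, 12.32, 13.24, 13.76, 13.76
The 2 values of 13.76 occupy positions 4–5 → average rank (4+5)/2 = 4.5.
N has value 13.76 s → rank 4.5.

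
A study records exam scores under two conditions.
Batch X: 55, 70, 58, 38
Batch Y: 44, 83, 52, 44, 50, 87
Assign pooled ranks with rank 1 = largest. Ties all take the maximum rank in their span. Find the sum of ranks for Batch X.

Sorted (descending): 87, 83, 70, 58, 55, 52, 50, 44, 44, 38
The 2 values of 44 occupy positions 8–9 → each gets rank 9.
Batch X values → pooled ranks: 55→5, 70→3, 58→4, 38→10
Rank sum = 5 + 3 + 4 + 10 = 22

22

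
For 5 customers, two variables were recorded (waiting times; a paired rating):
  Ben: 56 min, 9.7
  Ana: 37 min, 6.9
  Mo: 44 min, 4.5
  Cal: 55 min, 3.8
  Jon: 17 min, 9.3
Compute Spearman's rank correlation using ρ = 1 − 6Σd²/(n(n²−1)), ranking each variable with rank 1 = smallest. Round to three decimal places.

0.000

Ranks of variable 1: 5, 2, 3, 4, 1
Ranks of variable 2: 5, 3, 2, 1, 4
d = r₁ − r₂: 0, -1, 1, 3, -3
d²: 0, 1, 1, 9, 9; Σd² = 20
ρ = 1 − 6·20/(5·24) = 1 − 120/120 = 0.000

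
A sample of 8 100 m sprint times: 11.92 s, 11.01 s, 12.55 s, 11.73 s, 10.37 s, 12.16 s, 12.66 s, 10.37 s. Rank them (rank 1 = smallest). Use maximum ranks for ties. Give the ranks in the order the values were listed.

5, 3, 7, 4, 2, 6, 8, 2

Sorted (ascending): 10.37, 10.37, 11.01, 11.73, 11.92, 12.16, 12.55, 12.66
The 2 values of 10.37 occupy positions 1–2 → each gets rank 2.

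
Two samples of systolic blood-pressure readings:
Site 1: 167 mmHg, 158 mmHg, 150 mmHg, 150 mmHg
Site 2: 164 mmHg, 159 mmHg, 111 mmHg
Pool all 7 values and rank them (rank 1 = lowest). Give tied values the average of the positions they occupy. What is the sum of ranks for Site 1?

Sorted (ascending): 111, 150, 150, 158, 159, 164, 167
The 2 values of 150 occupy positions 2–3 → average rank (2+3)/2 = 2.5.
Site 1 values → pooled ranks: 167→7, 158→4, 150→2.5, 150→2.5
Rank sum = 7 + 4 + 2.5 + 2.5 = 16

16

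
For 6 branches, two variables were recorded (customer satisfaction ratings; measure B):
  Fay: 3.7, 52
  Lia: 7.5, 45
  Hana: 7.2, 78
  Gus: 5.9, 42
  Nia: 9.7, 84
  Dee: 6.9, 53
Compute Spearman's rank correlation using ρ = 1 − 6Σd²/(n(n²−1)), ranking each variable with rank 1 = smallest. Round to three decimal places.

Ranks of variable 1: 1, 5, 4, 2, 6, 3
Ranks of variable 2: 3, 2, 5, 1, 6, 4
d = r₁ − r₂: -2, 3, -1, 1, 0, -1
d²: 4, 9, 1, 1, 0, 1; Σd² = 16
ρ = 1 − 6·16/(6·35) = 1 − 96/210 = 0.543

0.543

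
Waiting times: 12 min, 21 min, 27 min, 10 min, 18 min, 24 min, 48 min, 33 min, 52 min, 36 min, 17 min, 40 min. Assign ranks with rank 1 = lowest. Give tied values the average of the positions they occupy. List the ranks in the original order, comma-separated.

2, 5, 7, 1, 4, 6, 11, 8, 12, 9, 3, 10

Sorted (ascending): 10, 12, 17, 18, 21, 24, 27, 33, 36, 40, 48, 52
No ties — each value takes its position as its rank.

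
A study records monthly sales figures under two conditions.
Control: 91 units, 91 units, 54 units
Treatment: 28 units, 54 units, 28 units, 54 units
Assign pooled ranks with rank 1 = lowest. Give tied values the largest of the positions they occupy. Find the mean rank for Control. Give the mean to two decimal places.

6.33

Sorted (ascending): 28, 28, 54, 54, 54, 91, 91
The 2 values of 28 occupy positions 1–2 → each gets rank 2.
The 3 values of 54 occupy positions 3–5 → each gets rank 5.
The 2 values of 91 occupy positions 6–7 → each gets rank 7.
Control values → pooled ranks: 91→7, 91→7, 54→5
Mean rank = (7 + 7 + 5) / 3 = 6.33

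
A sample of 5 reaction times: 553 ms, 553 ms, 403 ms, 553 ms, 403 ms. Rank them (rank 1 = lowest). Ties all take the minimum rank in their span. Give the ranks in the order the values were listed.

Sorted (ascending): 403, 403, 553, 553, 553
The 2 values of 403 occupy positions 1–2 → each gets rank 1.
The 3 values of 553 occupy positions 3–5 → each gets rank 3.

3, 3, 1, 3, 1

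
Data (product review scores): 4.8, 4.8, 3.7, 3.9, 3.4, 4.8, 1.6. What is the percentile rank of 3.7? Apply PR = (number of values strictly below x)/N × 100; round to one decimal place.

N = 7.
Strictly below 3.7: 2. Equal to 3.7: 1.
PR = 2/7 × 100 = 28.6

28.6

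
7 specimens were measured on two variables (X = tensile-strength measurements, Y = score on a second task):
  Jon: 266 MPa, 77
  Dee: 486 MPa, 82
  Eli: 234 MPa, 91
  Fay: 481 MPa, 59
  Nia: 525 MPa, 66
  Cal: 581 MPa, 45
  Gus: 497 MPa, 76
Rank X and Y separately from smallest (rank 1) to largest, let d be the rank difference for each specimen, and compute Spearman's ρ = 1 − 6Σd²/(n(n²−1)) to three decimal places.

Ranks of variable 1: 2, 4, 1, 3, 6, 7, 5
Ranks of variable 2: 5, 6, 7, 2, 3, 1, 4
d = r₁ − r₂: -3, -2, -6, 1, 3, 6, 1
d²: 9, 4, 36, 1, 9, 36, 1; Σd² = 96
ρ = 1 − 6·96/(7·48) = 1 − 576/336 = -0.714

-0.714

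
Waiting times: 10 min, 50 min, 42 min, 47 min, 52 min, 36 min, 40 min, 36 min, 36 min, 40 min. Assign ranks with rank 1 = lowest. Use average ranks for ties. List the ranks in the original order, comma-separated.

Sorted (ascending): 10, 36, 36, 36, 40, 40, 42, 47, 50, 52
The 3 values of 36 occupy positions 2–4 → average rank 3.
The 2 values of 40 occupy positions 5–6 → average rank (5+6)/2 = 5.5.

1, 9, 7, 8, 10, 3, 5.5, 3, 3, 5.5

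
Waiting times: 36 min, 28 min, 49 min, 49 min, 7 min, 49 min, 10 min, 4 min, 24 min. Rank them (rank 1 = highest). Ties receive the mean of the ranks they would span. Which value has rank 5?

Sorted (descending): 49, 49, 49, 36, 28, 24, 10, 7, 4
The 3 values of 49 occupy positions 1–3 → average rank 2.
Rank 5 → value 28.

28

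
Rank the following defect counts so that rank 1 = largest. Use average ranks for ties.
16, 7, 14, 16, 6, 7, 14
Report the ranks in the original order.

Sorted (descending): 16, 16, 14, 14, 7, 7, 6
The 2 values of 16 occupy positions 1–2 → average rank (1+2)/2 = 1.5.
The 2 values of 14 occupy positions 3–4 → average rank (3+4)/2 = 3.5.
The 2 values of 7 occupy positions 5–6 → average rank (5+6)/2 = 5.5.

1.5, 5.5, 3.5, 1.5, 7, 5.5, 3.5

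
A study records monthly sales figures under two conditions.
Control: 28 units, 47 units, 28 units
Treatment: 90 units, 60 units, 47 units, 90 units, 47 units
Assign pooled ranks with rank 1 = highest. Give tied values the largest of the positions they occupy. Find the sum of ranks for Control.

Sorted (descending): 90, 90, 60, 47, 47, 47, 28, 28
The 2 values of 90 occupy positions 1–2 → each gets rank 2.
The 3 values of 47 occupy positions 4–6 → each gets rank 6.
The 2 values of 28 occupy positions 7–8 → each gets rank 8.
Control values → pooled ranks: 28→8, 47→6, 28→8
Rank sum = 8 + 6 + 8 = 22

22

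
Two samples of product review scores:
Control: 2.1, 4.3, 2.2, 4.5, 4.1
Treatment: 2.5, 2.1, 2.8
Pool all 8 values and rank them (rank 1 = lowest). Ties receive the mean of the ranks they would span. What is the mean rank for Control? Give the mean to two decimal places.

Sorted (ascending): 2.1, 2.1, 2.2, 2.5, 2.8, 4.1, 4.3, 4.5
The 2 values of 2.1 occupy positions 1–2 → average rank (1+2)/2 = 1.5.
Control values → pooled ranks: 2.1→1.5, 4.3→7, 2.2→3, 4.5→8, 4.1→6
Mean rank = (1.5 + 7 + 3 + 8 + 6) / 5 = 5.10

5.10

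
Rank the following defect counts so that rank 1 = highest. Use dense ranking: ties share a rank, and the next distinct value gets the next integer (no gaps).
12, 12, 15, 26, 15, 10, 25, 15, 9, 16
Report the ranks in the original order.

Sorted (descending): 26, 25, 16, 15, 15, 15, 12, 12, 10, 9
The 3 values of 15 share dense rank 4.
The 2 values of 12 share dense rank 5.
Remaining distinct values take the next consecutive integers.

5, 5, 4, 1, 4, 6, 2, 4, 7, 3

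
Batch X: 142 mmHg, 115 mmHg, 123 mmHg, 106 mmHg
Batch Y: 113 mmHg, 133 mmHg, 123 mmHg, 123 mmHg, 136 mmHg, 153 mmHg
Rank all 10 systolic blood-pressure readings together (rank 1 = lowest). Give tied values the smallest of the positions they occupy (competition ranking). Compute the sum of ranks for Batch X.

Sorted (ascending): 106, 113, 115, 123, 123, 123, 133, 136, 142, 153
The 3 values of 123 occupy positions 4–6 → each gets rank 4.
Batch X values → pooled ranks: 142→9, 115→3, 123→4, 106→1
Rank sum = 9 + 3 + 4 + 1 = 17

17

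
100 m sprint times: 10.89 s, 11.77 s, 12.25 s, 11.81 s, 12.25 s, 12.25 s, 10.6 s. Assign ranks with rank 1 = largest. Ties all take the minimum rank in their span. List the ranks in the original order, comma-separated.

Sorted (descending): 12.25, 12.25, 12.25, 11.81, 11.77, 10.89, 10.6
The 3 values of 12.25 occupy positions 1–3 → each gets rank 1.

6, 5, 1, 4, 1, 1, 7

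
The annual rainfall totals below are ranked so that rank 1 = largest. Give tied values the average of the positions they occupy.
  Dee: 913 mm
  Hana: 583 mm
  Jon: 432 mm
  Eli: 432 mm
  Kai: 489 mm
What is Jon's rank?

Sorted (descending): 913, 583, 489, 432, 432
The 2 values of 432 occupy positions 4–5 → average rank (4+5)/2 = 4.5.
Jon has value 432 mm → rank 4.5.

4.5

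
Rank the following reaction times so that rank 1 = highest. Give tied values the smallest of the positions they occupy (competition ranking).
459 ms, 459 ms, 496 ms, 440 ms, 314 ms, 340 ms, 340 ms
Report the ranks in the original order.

Sorted (descending): 496, 459, 459, 440, 340, 340, 314
The 2 values of 459 occupy positions 2–3 → each gets rank 2.
The 2 values of 340 occupy positions 5–6 → each gets rank 5.

2, 2, 1, 4, 7, 5, 5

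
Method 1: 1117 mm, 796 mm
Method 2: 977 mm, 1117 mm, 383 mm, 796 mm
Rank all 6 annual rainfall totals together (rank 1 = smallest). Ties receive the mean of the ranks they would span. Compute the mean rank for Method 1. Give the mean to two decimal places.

Sorted (ascending): 383, 796, 796, 977, 1117, 1117
The 2 values of 796 occupy positions 2–3 → average rank (2+3)/2 = 2.5.
The 2 values of 1117 occupy positions 5–6 → average rank (5+6)/2 = 5.5.
Method 1 values → pooled ranks: 1117→5.5, 796→2.5
Mean rank = (5.5 + 2.5) / 2 = 4.00

4.00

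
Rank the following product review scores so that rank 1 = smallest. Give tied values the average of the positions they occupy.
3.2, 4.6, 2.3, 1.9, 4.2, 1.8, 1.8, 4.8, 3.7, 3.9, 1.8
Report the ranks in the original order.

Sorted (ascending): 1.8, 1.8, 1.8, 1.9, 2.3, 3.2, 3.7, 3.9, 4.2, 4.6, 4.8
The 3 values of 1.8 occupy positions 1–3 → average rank 2.

6, 10, 5, 4, 9, 2, 2, 11, 7, 8, 2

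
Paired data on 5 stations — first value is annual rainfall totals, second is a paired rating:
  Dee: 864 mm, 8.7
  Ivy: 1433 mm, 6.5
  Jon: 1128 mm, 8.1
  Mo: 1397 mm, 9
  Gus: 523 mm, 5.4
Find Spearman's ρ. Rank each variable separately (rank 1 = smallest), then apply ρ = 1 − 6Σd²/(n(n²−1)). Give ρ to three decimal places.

Ranks of variable 1: 2, 5, 3, 4, 1
Ranks of variable 2: 4, 2, 3, 5, 1
d = r₁ − r₂: -2, 3, 0, -1, 0
d²: 4, 9, 0, 1, 0; Σd² = 14
ρ = 1 − 6·14/(5·24) = 1 − 84/120 = 0.300

0.300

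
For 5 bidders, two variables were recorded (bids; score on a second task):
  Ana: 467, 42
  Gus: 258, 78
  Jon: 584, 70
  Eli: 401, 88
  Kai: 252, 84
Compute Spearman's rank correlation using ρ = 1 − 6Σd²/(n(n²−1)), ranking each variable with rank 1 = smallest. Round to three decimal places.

-0.600

Ranks of variable 1: 4, 2, 5, 3, 1
Ranks of variable 2: 1, 3, 2, 5, 4
d = r₁ − r₂: 3, -1, 3, -2, -3
d²: 9, 1, 9, 4, 9; Σd² = 32
ρ = 1 − 6·32/(5·24) = 1 − 192/120 = -0.600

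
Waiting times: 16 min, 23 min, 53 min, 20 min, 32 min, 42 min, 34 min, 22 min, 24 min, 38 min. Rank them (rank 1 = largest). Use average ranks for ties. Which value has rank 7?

Sorted (descending): 53, 42, 38, 34, 32, 24, 23, 22, 20, 16
No ties — each value takes its position as its rank.
Rank 7 → value 23.

23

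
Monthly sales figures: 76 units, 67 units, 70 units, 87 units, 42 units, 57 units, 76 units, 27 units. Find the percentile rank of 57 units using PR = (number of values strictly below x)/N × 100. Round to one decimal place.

25.0

N = 8.
Strictly below 57: 2. Equal to 57: 1.
PR = 2/8 × 100 = 25.0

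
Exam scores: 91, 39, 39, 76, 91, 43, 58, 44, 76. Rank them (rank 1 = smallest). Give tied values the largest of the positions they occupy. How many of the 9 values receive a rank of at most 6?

5

Sorted (ascending): 39, 39, 43, 44, 58, 76, 76, 91, 91
The 2 values of 39 occupy positions 1–2 → each gets rank 2.
The 2 values of 76 occupy positions 6–7 → each gets rank 7.
The 2 values of 91 occupy positions 8–9 → each gets rank 9.
Ranks ≤ 6: {2, 2, 3, 4, 5} → 5 values.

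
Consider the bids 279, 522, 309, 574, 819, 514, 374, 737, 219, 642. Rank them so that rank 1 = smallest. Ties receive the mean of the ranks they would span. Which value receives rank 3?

Sorted (ascending): 219, 279, 309, 374, 514, 522, 574, 642, 737, 819
No ties — each value takes its position as its rank.
Rank 3 → value 309.

309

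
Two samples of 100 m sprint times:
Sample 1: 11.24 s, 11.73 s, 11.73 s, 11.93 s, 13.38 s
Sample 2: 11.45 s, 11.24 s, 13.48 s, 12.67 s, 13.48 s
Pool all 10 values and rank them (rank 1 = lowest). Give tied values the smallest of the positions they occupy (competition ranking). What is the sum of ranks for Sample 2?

Sorted (ascending): 11.24, 11.24, 11.45, 11.73, 11.73, 11.93, 12.67, 13.38, 13.48, 13.48
The 2 values of 11.24 occupy positions 1–2 → each gets rank 1.
The 2 values of 11.73 occupy positions 4–5 → each gets rank 4.
The 2 values of 13.48 occupy positions 9–10 → each gets rank 9.
Sample 2 values → pooled ranks: 11.45→3, 11.24→1, 13.48→9, 12.67→7, 13.48→9
Rank sum = 3 + 1 + 9 + 7 + 9 = 29

29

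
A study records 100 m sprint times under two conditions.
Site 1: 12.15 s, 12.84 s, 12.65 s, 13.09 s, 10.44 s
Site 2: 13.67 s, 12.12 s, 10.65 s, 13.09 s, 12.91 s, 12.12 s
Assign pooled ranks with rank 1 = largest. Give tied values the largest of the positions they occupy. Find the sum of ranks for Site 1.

32

Sorted (descending): 13.67, 13.09, 13.09, 12.91, 12.84, 12.65, 12.15, 12.12, 12.12, 10.65, 10.44
The 2 values of 13.09 occupy positions 2–3 → each gets rank 3.
The 2 values of 12.12 occupy positions 8–9 → each gets rank 9.
Site 1 values → pooled ranks: 12.15→7, 12.84→5, 12.65→6, 13.09→3, 10.44→11
Rank sum = 7 + 5 + 6 + 3 + 11 = 32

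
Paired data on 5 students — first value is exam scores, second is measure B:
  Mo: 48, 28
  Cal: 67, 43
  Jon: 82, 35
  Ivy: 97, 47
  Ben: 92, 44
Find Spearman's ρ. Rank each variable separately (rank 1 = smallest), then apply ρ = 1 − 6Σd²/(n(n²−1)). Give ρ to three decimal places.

Ranks of variable 1: 1, 2, 3, 5, 4
Ranks of variable 2: 1, 3, 2, 5, 4
d = r₁ − r₂: 0, -1, 1, 0, 0
d²: 0, 1, 1, 0, 0; Σd² = 2
ρ = 1 − 6·2/(5·24) = 1 − 12/120 = 0.900

0.900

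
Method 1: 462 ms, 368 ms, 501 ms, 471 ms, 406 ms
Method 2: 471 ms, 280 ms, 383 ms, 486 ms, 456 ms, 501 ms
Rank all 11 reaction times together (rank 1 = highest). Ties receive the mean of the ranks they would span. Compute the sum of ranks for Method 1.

30

Sorted (descending): 501, 501, 486, 471, 471, 462, 456, 406, 383, 368, 280
The 2 values of 501 occupy positions 1–2 → average rank (1+2)/2 = 1.5.
The 2 values of 471 occupy positions 4–5 → average rank (4+5)/2 = 4.5.
Method 1 values → pooled ranks: 462→6, 368→10, 501→1.5, 471→4.5, 406→8
Rank sum = 6 + 10 + 1.5 + 4.5 + 8 = 30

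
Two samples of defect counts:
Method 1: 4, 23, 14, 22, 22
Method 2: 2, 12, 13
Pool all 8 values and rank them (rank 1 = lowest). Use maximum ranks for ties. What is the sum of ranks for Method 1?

29

Sorted (ascending): 2, 4, 12, 13, 14, 22, 22, 23
The 2 values of 22 occupy positions 6–7 → each gets rank 7.
Method 1 values → pooled ranks: 4→2, 23→8, 14→5, 22→7, 22→7
Rank sum = 2 + 8 + 5 + 7 + 7 = 29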